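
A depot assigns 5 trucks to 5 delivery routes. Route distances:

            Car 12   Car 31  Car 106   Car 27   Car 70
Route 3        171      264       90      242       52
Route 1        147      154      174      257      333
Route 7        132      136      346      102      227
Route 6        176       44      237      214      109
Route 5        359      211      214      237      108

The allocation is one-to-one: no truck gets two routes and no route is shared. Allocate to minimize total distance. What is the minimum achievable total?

This is a one-to-one assignment (minimum-cost bipartite matching).
Optimal: Car 12→Route 1 (147 km), Car 31→Route 6 (44 km), Car 106→Route 3 (90 km), Car 27→Route 7 (102 km), Car 70→Route 5 (108 km) — total 147+44+90+102+108 = 491 km.
Row-greedy (each truck in turn takes its cheapest remaining route) gives 836 km, worse by 345.

Minimum total: 491 km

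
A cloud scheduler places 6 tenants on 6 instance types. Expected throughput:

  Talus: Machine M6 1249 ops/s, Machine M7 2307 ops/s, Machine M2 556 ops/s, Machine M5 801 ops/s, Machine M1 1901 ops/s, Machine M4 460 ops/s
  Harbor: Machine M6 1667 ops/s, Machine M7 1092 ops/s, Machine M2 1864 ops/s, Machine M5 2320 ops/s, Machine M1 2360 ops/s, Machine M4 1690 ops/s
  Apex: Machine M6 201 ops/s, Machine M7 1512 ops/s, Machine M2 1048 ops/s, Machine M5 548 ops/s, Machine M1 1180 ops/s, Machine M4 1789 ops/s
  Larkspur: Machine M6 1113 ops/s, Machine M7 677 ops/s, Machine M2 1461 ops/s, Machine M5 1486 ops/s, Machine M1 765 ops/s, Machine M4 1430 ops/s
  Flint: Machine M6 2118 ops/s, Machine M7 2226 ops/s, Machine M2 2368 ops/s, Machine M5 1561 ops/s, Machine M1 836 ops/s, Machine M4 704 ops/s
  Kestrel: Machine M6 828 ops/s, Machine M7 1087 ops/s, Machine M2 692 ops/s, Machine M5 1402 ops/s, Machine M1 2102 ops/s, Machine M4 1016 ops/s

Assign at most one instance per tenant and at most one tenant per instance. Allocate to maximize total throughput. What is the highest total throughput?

Max total: 12097 ops/s

Optimal: Talus→Machine M7 (2307 ops/s), Harbor→Machine M5 (2320 ops/s), Apex→Machine M4 (1789 ops/s), Larkspur→Machine M2 (1461 ops/s), Flint→Machine M6 (2118 ops/s), Kestrel→Machine M1 (2102 ops/s) — total 2307+2320+1789+1461+2118+2102 = 12097 ops/s.
Column-greedy (each instance in turn goes to its best remaining tenant) gives 11666 ops/s, worse by 431.
Next-best assignment: Talus→Machine M7, Harbor→Machine M5, Apex→Machine M4, Larkspur→Machine M6, Flint→Machine M2, Kestrel→Machine M1 = 11999 ops/s.
Swapping Talus↔Flint (Talus→Machine M6 1249 ops/s, Flint→Machine M7 2226 ops/s) loses 950.
Checked against all permutations: 12097 ops/s is optimal.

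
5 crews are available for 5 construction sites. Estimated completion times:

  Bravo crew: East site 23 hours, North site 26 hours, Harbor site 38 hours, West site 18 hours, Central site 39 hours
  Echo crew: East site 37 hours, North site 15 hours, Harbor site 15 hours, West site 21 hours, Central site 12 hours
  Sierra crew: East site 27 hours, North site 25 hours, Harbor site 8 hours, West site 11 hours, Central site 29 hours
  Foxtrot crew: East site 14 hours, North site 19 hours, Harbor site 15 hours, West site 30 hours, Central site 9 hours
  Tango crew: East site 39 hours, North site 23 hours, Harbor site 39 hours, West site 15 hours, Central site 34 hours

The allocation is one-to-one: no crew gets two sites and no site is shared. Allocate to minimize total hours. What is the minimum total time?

Min total: 70 hours

Optimal: Bravo crew→East site (23 hours), Echo crew→North site (15 hours), Sierra crew→Harbor site (8 hours), Foxtrot crew→Central site (9 hours), Tango crew→West site (15 hours) — total 23+15+8+9+15 = 70 hours.
Row-greedy (each crew in turn takes its cheapest remaining site) gives 75 hours, worse by 5.
Swapping Foxtrot crew↔Bravo crew (Foxtrot crew→East site 14 hours, Bravo crew→Central site 39 hours) adds 21.
No other one-to-one assignment undercuts 70 hours.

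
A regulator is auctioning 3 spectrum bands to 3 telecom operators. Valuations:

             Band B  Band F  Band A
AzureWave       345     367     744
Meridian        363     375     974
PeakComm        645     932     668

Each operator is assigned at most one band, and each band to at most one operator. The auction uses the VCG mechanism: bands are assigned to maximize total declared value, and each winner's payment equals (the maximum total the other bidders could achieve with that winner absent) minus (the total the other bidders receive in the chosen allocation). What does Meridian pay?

Efficient allocation: AzureWave→Band B ($345M), Meridian→Band A ($974M), PeakComm→Band F ($932M); total welfare W = $2251M.
Meridian receives Band A at value $974M, so the others get W − 974 = $1277M.
Without Meridian: best allocation of the remaining 2 bidders over all 3 bands is AzureWave→Band A ($744M), PeakComm→Band F ($932M), total $1676M.
VCG payment = (others' best without Meridian) − (others' welfare with Meridian) = 1676 − 1277 = $399M.

Meridian pays $399M.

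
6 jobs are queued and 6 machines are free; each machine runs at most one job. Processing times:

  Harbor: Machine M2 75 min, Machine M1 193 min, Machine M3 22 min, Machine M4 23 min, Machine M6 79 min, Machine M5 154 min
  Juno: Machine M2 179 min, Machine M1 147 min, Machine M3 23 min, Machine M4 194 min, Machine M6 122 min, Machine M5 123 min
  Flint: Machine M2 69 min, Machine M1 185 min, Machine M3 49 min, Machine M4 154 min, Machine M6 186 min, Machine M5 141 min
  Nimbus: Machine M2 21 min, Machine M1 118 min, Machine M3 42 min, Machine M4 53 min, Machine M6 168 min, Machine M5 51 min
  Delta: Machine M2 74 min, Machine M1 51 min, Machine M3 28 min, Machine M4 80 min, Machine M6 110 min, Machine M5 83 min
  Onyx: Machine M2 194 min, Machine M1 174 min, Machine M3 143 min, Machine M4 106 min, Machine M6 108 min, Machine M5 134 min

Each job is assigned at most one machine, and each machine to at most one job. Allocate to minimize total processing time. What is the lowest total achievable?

Optimal: Harbor→Machine M4 (23 min), Juno→Machine M3 (23 min), Flint→Machine M2 (69 min), Nimbus→Machine M5 (51 min), Delta→Machine M1 (51 min), Onyx→Machine M6 (108 min) — total 23+23+69+51+51+108 = 325 min.
Column-greedy (each machine in turn goes to its cheapest remaining job) gives 463 min, worse by 138.
Swapping Flint↔Harbor (Flint→Machine M4 154 min, Harbor→Machine M2 75 min) adds 137.
Checked against all permutations: 325 min is optimal.

Min total: 325 min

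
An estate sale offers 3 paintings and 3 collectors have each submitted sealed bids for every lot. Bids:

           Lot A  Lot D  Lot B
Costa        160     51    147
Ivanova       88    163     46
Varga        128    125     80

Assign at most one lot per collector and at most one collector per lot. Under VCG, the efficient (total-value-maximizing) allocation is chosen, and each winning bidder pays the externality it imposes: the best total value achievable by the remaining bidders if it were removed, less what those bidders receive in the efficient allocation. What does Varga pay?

Varga pays $13.

Efficient allocation: Costa→Lot B ($147), Ivanova→Lot D ($163), Varga→Lot A ($128); total welfare W = $438.
Varga receives Lot A at value $128, so the others get W − 128 = $310.
Without Varga: best allocation of the remaining 2 bidders over all 3 lots is Costa→Lot A ($160), Ivanova→Lot D ($163), total $323.
VCG payment = (others' best without Varga) − (others' welfare with Varga) = 323 − 310 = $13.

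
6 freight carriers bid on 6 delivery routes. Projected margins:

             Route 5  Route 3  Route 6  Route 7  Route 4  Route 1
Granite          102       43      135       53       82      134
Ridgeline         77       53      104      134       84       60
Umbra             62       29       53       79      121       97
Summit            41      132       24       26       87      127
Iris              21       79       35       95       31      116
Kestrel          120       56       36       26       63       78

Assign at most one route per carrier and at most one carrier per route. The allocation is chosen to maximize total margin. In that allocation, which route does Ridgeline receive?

Optimal: Granite→Route 6 ($135k), Ridgeline→Route 7 ($134k), Umbra→Route 4 ($121k), Summit→Route 3 ($132k), Iris→Route 1 ($116k), Kestrel→Route 5 ($120k) — total 135+134+121+132+116+120 = $758k.

Ridgeline receives Route 7.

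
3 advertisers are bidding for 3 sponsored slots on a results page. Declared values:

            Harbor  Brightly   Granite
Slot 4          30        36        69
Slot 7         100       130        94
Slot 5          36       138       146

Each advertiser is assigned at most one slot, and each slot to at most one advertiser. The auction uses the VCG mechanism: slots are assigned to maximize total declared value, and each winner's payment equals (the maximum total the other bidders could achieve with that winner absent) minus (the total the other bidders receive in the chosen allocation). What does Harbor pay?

Efficient allocation: Harbor→Slot 7 ($100), Brightly→Slot 5 ($138), Granite→Slot 4 ($69); total welfare W = $307.
Harbor receives Slot 7 at value $100, so the others get W − 100 = $207.
Without Harbor: best allocation of the remaining 2 bidders over all 3 slots is Brightly→Slot 7 ($130), Granite→Slot 5 ($146), total $276.
VCG payment = (others' best without Harbor) − (others' welfare with Harbor) = 276 − 207 = $69.

Harbor pays $69.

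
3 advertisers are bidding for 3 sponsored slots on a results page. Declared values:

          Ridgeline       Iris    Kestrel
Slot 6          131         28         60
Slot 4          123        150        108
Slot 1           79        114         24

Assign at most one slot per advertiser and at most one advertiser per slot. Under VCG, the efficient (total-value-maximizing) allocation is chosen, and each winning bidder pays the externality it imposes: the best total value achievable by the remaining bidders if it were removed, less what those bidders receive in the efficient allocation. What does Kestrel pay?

Efficient allocation: Ridgeline→Slot 6 ($131), Iris→Slot 1 ($114), Kestrel→Slot 4 ($108); total welfare W = $353.
Kestrel receives Slot 4 at value $108, so the others get W − 108 = $245.
Without Kestrel: best allocation of the remaining 2 bidders over all 3 slots is Ridgeline→Slot 6 ($131), Iris→Slot 4 ($150), total $281.
VCG payment = (others' best without Kestrel) − (others' welfare with Kestrel) = 281 − 245 = $36.

Kestrel pays $36.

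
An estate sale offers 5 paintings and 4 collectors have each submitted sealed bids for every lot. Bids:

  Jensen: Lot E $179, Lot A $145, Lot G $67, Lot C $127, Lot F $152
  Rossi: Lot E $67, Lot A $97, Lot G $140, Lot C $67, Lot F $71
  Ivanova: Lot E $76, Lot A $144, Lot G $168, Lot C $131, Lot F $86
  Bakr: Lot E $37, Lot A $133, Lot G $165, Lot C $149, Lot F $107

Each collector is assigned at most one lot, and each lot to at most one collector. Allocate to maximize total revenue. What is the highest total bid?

Maximum total: $612

Treat this as an assignment problem: match each collector to one lot.
Optimal: Jensen→Lot E ($179), Rossi→Lot G ($140), Ivanova→Lot A ($144), Bakr→Lot C ($149) — total 179+140+144+149 = $612.
Column-greedy (each lot in turn goes to its best remaining collector) gives $555, worse by 57.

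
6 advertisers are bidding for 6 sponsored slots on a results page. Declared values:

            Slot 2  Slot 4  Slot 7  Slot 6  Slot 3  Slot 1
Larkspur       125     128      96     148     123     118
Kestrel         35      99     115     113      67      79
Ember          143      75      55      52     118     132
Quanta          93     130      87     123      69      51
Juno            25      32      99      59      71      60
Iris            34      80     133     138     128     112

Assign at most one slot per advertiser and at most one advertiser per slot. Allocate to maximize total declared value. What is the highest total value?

Optimal: Larkspur→Slot 1 ($118), Kestrel→Slot 6 ($113), Ember→Slot 2 ($143), Quanta→Slot 4 ($130), Juno→Slot 7 ($99), Iris→Slot 3 ($128) — total 118+113+143+130+99+128 = $731.
Row-greedy (each advertiser in turn takes its best remaining slot) gives $719, worse by 12.
Next-best assignment: Larkspur→Slot 2, Kestrel→Slot 6, Ember→Slot 1, Quanta→Slot 4, Juno→Slot 7, Iris→Slot 3 = $727.
Swapping Kestrel↔Iris (Kestrel→Slot 3 $67, Iris→Slot 6 $138) loses 36.

Maximum total: $731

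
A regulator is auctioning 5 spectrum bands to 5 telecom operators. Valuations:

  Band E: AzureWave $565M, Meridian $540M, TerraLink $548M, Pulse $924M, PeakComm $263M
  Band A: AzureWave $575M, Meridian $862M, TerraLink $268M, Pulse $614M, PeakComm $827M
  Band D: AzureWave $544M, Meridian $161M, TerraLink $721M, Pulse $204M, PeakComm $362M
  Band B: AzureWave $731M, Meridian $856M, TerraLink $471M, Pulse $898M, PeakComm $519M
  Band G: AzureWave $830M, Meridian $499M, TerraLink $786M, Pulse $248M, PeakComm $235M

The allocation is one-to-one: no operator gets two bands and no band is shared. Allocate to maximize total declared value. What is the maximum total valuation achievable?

Maximum total: $4158M

This is the linear assignment problem.
Optimal: AzureWave→Band G ($830M), Meridian→Band B ($856M), TerraLink→Band D ($721M), Pulse→Band E ($924M), PeakComm→Band A ($827M) — total 830+856+721+924+827 = $4158M.
Row-greedy (each operator in turn takes its best remaining band) gives $3856M, worse by 302.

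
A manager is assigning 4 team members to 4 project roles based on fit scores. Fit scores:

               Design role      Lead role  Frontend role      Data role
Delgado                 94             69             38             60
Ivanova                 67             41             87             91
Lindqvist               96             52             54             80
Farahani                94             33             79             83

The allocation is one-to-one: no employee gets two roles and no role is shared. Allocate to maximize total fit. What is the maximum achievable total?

Optimal: Delgado→Lead role (69 pts), Ivanova→Frontend role (87 pts), Lindqvist→Design role (96 pts), Farahani→Data role (83 pts) — total 69+87+96+83 = 335 pts.
No other one-to-one assignment exceeds 335 pts.

Maximum total: 335 pts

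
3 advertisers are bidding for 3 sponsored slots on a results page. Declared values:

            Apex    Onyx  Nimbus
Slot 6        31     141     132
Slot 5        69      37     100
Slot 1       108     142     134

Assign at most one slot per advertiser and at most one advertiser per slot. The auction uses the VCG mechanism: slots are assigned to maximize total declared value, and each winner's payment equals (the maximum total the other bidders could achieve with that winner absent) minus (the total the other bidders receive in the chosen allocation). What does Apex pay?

Apex pays $34.

Efficient allocation: Apex→Slot 1 ($108), Onyx→Slot 6 ($141), Nimbus→Slot 5 ($100); total welfare W = $349.
Apex receives Slot 1 at value $108, so the others get W − 108 = $241.
Without Apex: best allocation of the remaining 2 bidders over all 3 slots is Onyx→Slot 6 ($141), Nimbus→Slot 1 ($134), total $275.
VCG payment = (others' best without Apex) − (others' welfare with Apex) = 275 − 241 = $34.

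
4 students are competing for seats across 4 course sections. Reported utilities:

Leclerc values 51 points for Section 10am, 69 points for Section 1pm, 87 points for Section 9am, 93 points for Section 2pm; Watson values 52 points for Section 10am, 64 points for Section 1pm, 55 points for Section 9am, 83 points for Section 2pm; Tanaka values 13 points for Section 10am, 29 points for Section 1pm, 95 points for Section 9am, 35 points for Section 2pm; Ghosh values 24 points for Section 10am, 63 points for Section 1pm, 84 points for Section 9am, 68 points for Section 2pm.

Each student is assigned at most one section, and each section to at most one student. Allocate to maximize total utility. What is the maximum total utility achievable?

Maximum total: 303 points

Optimal: Leclerc→Section 2pm (93 points), Watson→Section 10am (52 points), Tanaka→Section 9am (95 points), Ghosh→Section 1pm (63 points) — total 93+52+95+63 = 303 points.
Swapping Tanaka↔Leclerc (Tanaka→Section 2pm 35 points, Leclerc→Section 9am 87 points) loses 66.
No other one-to-one assignment exceeds 303 points.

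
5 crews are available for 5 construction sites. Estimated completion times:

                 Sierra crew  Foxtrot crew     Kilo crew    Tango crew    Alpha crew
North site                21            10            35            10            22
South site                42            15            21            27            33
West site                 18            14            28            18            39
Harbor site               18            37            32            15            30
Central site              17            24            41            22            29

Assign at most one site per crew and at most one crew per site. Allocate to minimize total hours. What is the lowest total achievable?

Optimal: Sierra crew→Central site (17 hours), Foxtrot crew→West site (14 hours), Kilo crew→South site (21 hours), Tango crew→Harbor site (15 hours), Alpha crew→North site (22 hours) — total 17+14+21+15+22 = 89 hours.
Row-greedy (each crew in turn takes its cheapest remaining site) gives 102 hours, worse by 13.
Next-best assignment: Sierra crew→Harbor site, Foxtrot crew→West site, Kilo crew→South site, Tango crew→North site, Alpha crew→Central site = 92 hours.
Swapping Sierra crew↔Alpha crew (Sierra crew→North site 21 hours, Alpha crew→Central site 29 hours) adds 11.

Minimum total: 89 hours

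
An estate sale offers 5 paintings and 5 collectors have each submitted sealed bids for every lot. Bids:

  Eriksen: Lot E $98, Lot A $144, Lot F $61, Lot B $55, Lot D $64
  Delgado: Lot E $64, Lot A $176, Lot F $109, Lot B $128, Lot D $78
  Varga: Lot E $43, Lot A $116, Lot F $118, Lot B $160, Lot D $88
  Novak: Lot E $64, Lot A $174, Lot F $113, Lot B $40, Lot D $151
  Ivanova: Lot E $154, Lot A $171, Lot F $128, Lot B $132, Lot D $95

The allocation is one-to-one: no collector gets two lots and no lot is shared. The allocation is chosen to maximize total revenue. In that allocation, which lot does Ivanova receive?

Ivanova receives Lot E.

This is a one-to-one assignment (maximum-weight bipartite matching).
Optimal: Eriksen→Lot A ($144), Delgado→Lot F ($109), Varga→Lot B ($160), Novak→Lot D ($151), Ivanova→Lot E ($154) — total 144+109+160+151+154 = $718.
Max-entry greedy (repeatedly take the single best remaining cell) gives $702, worse by 16.
Swapping Delgado↔Novak (Delgado→Lot D $78, Novak→Lot F $113) loses 69.
Every other assignment is strictly worse.
Ivanova's own top lot is Lot A ($171), but forcing Ivanova→Lot A and reassigning the rest optimally gives only $689 — worse by 29.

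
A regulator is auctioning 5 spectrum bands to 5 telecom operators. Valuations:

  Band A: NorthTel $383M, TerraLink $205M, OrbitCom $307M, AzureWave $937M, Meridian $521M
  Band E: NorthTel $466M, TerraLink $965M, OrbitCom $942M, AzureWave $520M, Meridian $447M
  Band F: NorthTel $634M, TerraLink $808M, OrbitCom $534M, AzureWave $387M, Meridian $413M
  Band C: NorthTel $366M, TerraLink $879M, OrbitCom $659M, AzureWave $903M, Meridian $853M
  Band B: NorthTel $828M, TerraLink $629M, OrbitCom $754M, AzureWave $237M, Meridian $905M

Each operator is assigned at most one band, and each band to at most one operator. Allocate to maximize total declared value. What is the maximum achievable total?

This is a one-to-one assignment (maximum-weight bipartite matching).
Optimal: NorthTel→Band B ($828M), TerraLink→Band F ($808M), OrbitCom→Band E ($942M), AzureWave→Band A ($937M), Meridian→Band C ($853M) — total 828+808+942+937+853 = $4368M.
Max-entry greedy (repeatedly take the single best remaining cell) gives $4100M, worse by 268.

Max total: $4368M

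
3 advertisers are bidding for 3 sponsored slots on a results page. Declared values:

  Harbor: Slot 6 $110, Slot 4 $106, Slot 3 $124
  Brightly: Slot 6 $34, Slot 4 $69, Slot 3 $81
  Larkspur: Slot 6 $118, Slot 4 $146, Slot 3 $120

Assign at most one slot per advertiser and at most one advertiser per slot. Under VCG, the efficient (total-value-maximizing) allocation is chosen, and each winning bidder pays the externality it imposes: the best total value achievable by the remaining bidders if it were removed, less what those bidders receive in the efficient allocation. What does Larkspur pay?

Larkspur pays $2.

Efficient allocation: Harbor→Slot 6 ($110), Brightly→Slot 3 ($81), Larkspur→Slot 4 ($146); total welfare W = $337.
Larkspur receives Slot 4 at value $146, so the others get W − 146 = $191.
Without Larkspur: best allocation of the remaining 2 bidders over all 3 slots is Harbor→Slot 3 ($124), Brightly→Slot 4 ($69), total $193.
VCG payment = (others' best without Larkspur) − (others' welfare with Larkspur) = 193 − 191 = $2.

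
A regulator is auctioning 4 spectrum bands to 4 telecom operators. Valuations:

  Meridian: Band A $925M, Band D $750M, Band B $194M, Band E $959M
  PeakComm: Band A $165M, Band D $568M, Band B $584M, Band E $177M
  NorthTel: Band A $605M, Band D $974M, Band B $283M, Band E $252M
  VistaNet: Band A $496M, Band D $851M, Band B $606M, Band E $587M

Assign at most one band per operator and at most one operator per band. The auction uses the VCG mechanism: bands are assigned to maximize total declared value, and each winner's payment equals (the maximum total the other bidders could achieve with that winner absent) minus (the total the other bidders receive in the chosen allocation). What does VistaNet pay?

VistaNet pays $34M.

Efficient allocation: Meridian→Band A ($925M), PeakComm→Band B ($584M), NorthTel→Band D ($974M), VistaNet→Band E ($587M); total welfare W = $3070M.
VistaNet receives Band E at value $587M, so the others get W − 587 = $2483M.
Without VistaNet: best allocation of the remaining 3 bidders over all 4 bands is Meridian→Band E ($959M), PeakComm→Band B ($584M), NorthTel→Band D ($974M), total $2517M.
VCG payment = (others' best without VistaNet) − (others' welfare with VistaNet) = 2517 − 2483 = $34M.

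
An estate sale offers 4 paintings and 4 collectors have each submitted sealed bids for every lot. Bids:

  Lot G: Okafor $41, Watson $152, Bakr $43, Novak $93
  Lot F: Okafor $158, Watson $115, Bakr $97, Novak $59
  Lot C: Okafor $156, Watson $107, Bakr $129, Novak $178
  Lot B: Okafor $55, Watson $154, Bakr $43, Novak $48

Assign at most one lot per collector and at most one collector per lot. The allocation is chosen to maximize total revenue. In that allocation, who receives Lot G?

Novak receives Lot G.

Optimal: Okafor→Lot F ($158), Watson→Lot B ($154), Bakr→Lot C ($129), Novak→Lot G ($93) — total 158+154+129+93 = $534.
Max-entry greedy (repeatedly take the single best remaining cell) gives $533, worse by 1.
Every other assignment is strictly worse.
Novak's own top lot is Lot C ($178), but forcing Novak→Lot C and reassigning the rest optimally gives only $533 — worse by 1.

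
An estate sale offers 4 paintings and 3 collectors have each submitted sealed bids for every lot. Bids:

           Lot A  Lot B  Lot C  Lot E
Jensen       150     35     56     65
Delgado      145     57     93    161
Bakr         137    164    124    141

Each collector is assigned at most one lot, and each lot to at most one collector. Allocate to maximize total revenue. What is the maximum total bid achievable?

This is the linear assignment problem.
Optimal: Jensen→Lot A ($150), Delgado→Lot E ($161), Bakr→Lot B ($164) — total 150+161+164 = $475.
Column-greedy (each lot in turn goes to its best remaining collector) gives $407, worse by 68.
Swapping Jensen↔Delgado (Jensen→Lot E $65, Delgado→Lot A $145) loses 101.

Maximum total: $475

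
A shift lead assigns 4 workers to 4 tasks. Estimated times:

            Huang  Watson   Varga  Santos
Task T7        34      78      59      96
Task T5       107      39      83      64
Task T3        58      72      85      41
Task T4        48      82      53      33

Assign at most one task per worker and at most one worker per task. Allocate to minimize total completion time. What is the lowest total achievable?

Minimum total: 167 min

Optimal: Huang→Task T7 (34 min), Watson→Task T5 (39 min), Varga→Task T4 (53 min), Santos→Task T3 (41 min) — total 34+39+53+41 = 167 min.
Min-entry greedy (repeatedly take the single cheapest remaining cell) gives 191 min, worse by 24.
Checked against all permutations: 167 min is optimal.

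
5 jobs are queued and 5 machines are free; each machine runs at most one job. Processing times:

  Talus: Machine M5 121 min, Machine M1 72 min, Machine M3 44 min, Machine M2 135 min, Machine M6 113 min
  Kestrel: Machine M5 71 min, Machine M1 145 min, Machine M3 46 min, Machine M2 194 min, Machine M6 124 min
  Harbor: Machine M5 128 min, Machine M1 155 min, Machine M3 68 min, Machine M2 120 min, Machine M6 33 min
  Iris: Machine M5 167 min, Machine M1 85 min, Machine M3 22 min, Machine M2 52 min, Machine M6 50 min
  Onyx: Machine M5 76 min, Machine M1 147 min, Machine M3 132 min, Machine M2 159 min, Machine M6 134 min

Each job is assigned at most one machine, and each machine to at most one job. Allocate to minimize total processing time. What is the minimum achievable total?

Optimal: Talus→Machine M1 (72 min), Kestrel→Machine M3 (46 min), Harbor→Machine M6 (33 min), Iris→Machine M2 (52 min), Onyx→Machine M5 (76 min) — total 72+46+33+52+76 = 279 min.
Min-entry greedy (repeatedly take the single cheapest remaining cell) gives 357 min, worse by 78.
Next-best assignment: Talus→Machine M3, Kestrel→Machine M5, Harbor→Machine M6, Iris→Machine M2, Onyx→Machine M1 = 347 min.

Minimum total: 279 min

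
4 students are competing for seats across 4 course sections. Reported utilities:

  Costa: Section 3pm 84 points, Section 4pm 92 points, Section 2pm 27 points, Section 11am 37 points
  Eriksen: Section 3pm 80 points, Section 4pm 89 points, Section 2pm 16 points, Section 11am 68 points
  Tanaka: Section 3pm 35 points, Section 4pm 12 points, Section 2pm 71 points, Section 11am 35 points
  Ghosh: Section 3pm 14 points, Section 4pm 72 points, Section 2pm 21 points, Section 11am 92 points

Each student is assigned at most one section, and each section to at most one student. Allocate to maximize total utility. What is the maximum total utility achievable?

Max total: 336 points

Optimal: Costa→Section 3pm (84 points), Eriksen→Section 4pm (89 points), Tanaka→Section 2pm (71 points), Ghosh→Section 11am (92 points) — total 84+89+71+92 = 336 points.
Max-entry greedy (repeatedly take the single best remaining cell) gives 335 points, worse by 1.
Next-best assignment: Costa→Section 4pm, Eriksen→Section 3pm, Tanaka→Section 2pm, Ghosh→Section 11am = 335 points.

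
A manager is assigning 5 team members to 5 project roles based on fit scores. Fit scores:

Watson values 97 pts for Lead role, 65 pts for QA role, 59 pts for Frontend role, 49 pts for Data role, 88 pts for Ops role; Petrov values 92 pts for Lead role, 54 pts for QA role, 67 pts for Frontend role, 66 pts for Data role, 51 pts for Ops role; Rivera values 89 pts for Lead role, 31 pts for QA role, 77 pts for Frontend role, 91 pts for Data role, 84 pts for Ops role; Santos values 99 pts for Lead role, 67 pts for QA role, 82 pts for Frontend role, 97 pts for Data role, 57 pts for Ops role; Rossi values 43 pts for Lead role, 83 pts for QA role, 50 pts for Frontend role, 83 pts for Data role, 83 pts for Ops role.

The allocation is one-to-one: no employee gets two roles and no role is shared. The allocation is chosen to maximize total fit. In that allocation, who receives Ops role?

Optimal: Watson→Ops role (88 pts), Petrov→Lead role (92 pts), Rivera→Frontend role (77 pts), Santos→Data role (97 pts), Rossi→QA role (83 pts) — total 88+92+77+97+83 = 437 pts.
Row-greedy (each employee in turn takes its best remaining role) gives 405 pts, worse by 32.
Checked against all permutations: 437 pts is optimal.
Watson's own top role is Lead role (97 pts), but forcing Watson→Lead role and reassigning the rest optimally gives only 428 pts — worse by 9.

Watson receives Ops role.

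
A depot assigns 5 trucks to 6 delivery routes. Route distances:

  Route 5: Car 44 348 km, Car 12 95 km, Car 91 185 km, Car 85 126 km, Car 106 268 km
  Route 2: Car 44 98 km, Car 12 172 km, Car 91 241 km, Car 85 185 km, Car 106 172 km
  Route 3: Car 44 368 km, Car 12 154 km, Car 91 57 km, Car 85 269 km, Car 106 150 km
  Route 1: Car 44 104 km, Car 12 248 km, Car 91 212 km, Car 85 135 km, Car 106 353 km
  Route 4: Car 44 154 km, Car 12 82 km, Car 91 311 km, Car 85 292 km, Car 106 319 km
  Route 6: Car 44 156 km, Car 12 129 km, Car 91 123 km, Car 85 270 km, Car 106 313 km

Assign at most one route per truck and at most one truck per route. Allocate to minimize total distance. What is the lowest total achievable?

This is the linear assignment problem.
Optimal: Car 44→Route 1 (104 km), Car 12→Route 4 (82 km), Car 91→Route 3 (57 km), Car 85→Route 5 (126 km), Car 106→Route 2 (172 km) — total 104+82+57+126+172 = 541 km.
Column-greedy (each route in turn goes to its cheapest remaining truck) gives 704 km, worse by 163.

Minimum total: 541 km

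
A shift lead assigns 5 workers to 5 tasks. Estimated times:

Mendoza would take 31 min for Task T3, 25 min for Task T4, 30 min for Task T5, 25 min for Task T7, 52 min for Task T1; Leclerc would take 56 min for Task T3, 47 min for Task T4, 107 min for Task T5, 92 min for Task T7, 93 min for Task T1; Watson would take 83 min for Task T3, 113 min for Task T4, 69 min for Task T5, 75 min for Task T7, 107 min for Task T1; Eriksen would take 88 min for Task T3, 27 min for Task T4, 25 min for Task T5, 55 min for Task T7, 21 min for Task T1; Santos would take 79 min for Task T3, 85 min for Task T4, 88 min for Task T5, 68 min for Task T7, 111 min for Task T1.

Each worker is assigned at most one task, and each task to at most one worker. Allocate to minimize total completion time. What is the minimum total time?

Minimum total: 236 min

Optimal: Mendoza→Task T3 (31 min), Leclerc→Task T4 (47 min), Watson→Task T5 (69 min), Eriksen→Task T1 (21 min), Santos→Task T7 (68 min) — total 31+47+69+21+68 = 236 min.
Row-greedy (each worker in turn takes its cheapest remaining task) gives 239 min, worse by 3.
Next-best assignment: Mendoza→Task T4, Leclerc→Task T3, Watson→Task T5, Eriksen→Task T1, Santos→Task T7 = 239 min.
Swapping Watson↔Santos (Watson→Task T7 75 min, Santos→Task T5 88 min) adds 26.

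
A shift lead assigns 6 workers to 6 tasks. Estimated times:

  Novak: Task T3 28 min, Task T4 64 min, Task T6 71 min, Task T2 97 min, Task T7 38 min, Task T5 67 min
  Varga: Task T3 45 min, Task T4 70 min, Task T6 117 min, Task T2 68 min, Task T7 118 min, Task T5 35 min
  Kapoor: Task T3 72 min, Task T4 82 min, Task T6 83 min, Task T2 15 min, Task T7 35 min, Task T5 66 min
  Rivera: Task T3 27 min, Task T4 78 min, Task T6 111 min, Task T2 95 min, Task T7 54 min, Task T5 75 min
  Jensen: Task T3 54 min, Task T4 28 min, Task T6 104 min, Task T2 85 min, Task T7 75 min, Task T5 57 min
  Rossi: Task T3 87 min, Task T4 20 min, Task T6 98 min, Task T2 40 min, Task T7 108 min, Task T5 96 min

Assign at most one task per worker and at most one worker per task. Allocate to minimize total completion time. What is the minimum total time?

Min total: 236 min

Optimal: Novak→Task T6 (71 min), Varga→Task T5 (35 min), Kapoor→Task T7 (35 min), Rivera→Task T3 (27 min), Jensen→Task T4 (28 min), Rossi→Task T2 (40 min) — total 71+35+35+27+28+40 = 236 min.
Min-entry greedy (repeatedly take the single cheapest remaining cell) gives 239 min, worse by 3.
Next-best assignment: Novak→Task T7, Varga→Task T5, Kapoor→Task T2, Rivera→Task T3, Jensen→Task T6, Rossi→Task T4 = 239 min.
Swapping Jensen↔Rossi (Jensen→Task T2 85 min, Rossi→Task T4 20 min) adds 37.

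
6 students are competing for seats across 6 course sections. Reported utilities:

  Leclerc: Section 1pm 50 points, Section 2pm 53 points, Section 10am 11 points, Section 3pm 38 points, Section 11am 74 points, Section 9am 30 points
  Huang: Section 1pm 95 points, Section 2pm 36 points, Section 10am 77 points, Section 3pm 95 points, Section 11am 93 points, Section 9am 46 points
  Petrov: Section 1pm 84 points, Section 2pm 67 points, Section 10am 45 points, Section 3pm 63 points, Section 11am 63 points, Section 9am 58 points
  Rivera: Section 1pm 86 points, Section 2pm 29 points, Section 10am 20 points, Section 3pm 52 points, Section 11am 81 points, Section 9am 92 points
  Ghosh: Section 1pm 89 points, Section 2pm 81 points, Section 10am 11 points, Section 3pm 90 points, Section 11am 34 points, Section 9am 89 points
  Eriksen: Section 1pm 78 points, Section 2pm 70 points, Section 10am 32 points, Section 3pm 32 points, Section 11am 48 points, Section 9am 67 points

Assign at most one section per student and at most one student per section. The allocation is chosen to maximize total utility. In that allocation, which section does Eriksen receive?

Eriksen receives Section 2pm.

Optimal: Leclerc→Section 11am (74 points), Huang→Section 10am (77 points), Petrov→Section 1pm (84 points), Rivera→Section 9am (92 points), Ghosh→Section 3pm (90 points), Eriksen→Section 2pm (70 points) — total 74+77+84+92+90+70 = 487 points.
Column-greedy (each section in turn goes to its best remaining student) gives 414 points, worse by 73.
Next-best assignment: Leclerc→Section 11am, Huang→Section 10am, Petrov→Section 2pm, Rivera→Section 9am, Ghosh→Section 3pm, Eriksen→Section 1pm = 478 points.
Eriksen's own top section is Section 1pm (78 points), but forcing Eriksen→Section 1pm and reassigning the rest optimally gives only 478 points — worse by 9.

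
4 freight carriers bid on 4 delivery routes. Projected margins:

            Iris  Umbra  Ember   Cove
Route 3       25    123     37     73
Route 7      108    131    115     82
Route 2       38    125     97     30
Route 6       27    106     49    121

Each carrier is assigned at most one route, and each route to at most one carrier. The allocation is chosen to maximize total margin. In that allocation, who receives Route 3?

Treat this as an assignment problem: match each carrier to one route.
Optimal: Iris→Route 7 ($108k), Umbra→Route 3 ($123k), Ember→Route 2 ($97k), Cove→Route 6 ($121k) — total 108+123+97+121 = $449k.
Max-entry greedy (repeatedly take the single best remaining cell) gives $374k, worse by 75.
Swapping Iris↔Ember (Iris→Route 2 $38k, Ember→Route 7 $115k) loses 52.
Umbra's own top route is Route 7 ($131k), but forcing Umbra→Route 7 and reassigning the rest optimally gives only $374k — worse by 75.

Umbra receives Route 3.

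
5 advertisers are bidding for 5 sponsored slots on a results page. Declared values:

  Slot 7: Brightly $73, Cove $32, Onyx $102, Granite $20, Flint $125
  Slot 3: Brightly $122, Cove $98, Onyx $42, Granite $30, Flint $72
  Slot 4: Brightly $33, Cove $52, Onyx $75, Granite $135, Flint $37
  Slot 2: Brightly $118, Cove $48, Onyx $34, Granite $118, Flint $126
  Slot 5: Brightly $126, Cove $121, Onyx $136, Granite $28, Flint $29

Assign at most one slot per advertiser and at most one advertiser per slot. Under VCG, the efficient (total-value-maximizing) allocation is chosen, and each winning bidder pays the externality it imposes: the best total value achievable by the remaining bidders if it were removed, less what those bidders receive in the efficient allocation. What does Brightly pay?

Brightly pays $1.

Efficient allocation: Brightly→Slot 2 ($118), Cove→Slot 3 ($98), Onyx→Slot 5 ($136), Granite→Slot 4 ($135), Flint→Slot 7 ($125); total welfare W = $612.
Brightly receives Slot 2 at value $118, so the others get W − 118 = $494.
Without Brightly: best allocation of the remaining 4 bidders over all 5 slots is Cove→Slot 3 ($98), Onyx→Slot 5 ($136), Granite→Slot 4 ($135), Flint→Slot 2 ($126), total $495.
VCG payment = (others' best without Brightly) − (others' welfare with Brightly) = 495 − 494 = $1.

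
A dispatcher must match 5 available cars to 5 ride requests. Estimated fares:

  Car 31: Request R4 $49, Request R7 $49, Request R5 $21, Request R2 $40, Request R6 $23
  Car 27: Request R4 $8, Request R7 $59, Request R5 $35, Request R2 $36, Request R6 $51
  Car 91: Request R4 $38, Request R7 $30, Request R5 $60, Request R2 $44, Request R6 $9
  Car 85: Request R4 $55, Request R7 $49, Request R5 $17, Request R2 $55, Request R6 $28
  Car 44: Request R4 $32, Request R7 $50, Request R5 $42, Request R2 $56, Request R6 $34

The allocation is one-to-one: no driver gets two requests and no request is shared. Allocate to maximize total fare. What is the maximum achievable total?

Optimal: Car 31→Request R7 ($49), Car 27→Request R6 ($51), Car 91→Request R5 ($60), Car 85→Request R4 ($55), Car 44→Request R2 ($56) — total 49+51+60+55+56 = $271.
Max-entry greedy (repeatedly take the single best remaining cell) gives $253, worse by 18.
Next-best assignment: Car 31→Request R4, Car 27→Request R6, Car 91→Request R5, Car 85→Request R7, Car 44→Request R2 = $265.
No other one-to-one assignment exceeds $271.

Max total: $271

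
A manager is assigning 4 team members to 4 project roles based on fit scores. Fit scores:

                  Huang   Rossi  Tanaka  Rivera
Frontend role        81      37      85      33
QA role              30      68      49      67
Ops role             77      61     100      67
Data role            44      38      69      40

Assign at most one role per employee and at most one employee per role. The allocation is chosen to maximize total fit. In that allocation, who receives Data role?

Rivera receives Data role.

Optimal: Huang→Frontend role (81 pts), Rossi→QA role (68 pts), Tanaka→Ops role (100 pts), Rivera→Data role (40 pts) — total 81+68+100+40 = 289 pts.
Next-best assignment: Huang→Frontend role, Rossi→Data role, Tanaka→Ops role, Rivera→QA role = 286 pts.
Swapping Huang↔Rossi (Huang→QA role 30 pts, Rossi→Frontend role 37 pts) loses 82.
Rivera's own top role is QA role (67 pts), but forcing Rivera→QA role and reassigning the rest optimally gives only 286 pts — worse by 3.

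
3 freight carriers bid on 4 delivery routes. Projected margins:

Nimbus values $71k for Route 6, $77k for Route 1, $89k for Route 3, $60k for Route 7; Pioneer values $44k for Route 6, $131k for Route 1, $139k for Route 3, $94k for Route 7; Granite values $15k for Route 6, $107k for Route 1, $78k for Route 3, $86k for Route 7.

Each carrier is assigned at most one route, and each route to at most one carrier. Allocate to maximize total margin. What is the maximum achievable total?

Optimal: Nimbus→Route 6 ($71k), Pioneer→Route 3 ($139k), Granite→Route 1 ($107k) — total 71+139+107 = $317k.
Row-greedy (each carrier in turn takes its best remaining route) gives $306k, worse by 11.
Next-best assignment: Nimbus→Route 3, Pioneer→Route 1, Granite→Route 7 = $306k.
Swapping Nimbus↔Pioneer (Nimbus→Route 3 $89k, Pioneer→Route 6 $44k) loses 77.

Maximum total: $317k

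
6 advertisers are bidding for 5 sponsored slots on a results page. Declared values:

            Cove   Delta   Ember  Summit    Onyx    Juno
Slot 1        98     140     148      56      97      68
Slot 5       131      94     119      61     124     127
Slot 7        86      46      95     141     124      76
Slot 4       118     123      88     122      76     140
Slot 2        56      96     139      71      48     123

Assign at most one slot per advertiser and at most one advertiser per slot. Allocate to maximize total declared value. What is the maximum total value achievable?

Optimal: Delta→Slot 1 ($140), Cove→Slot 5 ($131), Summit→Slot 7 ($141), Juno→Slot 4 ($140), Ember→Slot 2 ($139) — total 140+131+141+140+139 = $691.
Column-greedy (each slot in turn goes to its best remaining advertiser) gives $656, worse by 35.

Max total: $691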